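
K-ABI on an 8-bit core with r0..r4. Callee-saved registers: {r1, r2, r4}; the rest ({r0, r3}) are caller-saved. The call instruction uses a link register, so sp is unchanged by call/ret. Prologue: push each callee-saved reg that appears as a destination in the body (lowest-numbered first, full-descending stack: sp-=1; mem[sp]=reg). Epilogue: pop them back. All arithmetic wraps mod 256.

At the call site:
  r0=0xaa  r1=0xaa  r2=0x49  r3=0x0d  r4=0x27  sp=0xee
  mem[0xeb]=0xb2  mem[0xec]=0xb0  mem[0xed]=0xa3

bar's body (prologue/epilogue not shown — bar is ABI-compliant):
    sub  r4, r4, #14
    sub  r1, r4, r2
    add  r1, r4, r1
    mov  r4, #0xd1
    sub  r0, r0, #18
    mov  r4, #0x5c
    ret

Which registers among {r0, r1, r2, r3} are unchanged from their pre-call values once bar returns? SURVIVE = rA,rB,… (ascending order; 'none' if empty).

SURVIVE = r1,r2,r3

prologue: push r1 → mem[0xed]=0xaa, sp=0xed
prologue: push r4 → mem[0xec]=0x27, sp=0xec
body[0] sub  r4, r4, #14 → r4=0x19
body[1] sub  r1, r4, r2 → r1=0xd0
body[2] add  r1, r4, r1 → r1=0xe9
body[3] mov  r4, #0xd1 → r4=0xd1
body[4] sub  r0, r0, #18 → r0=0x98
body[5] mov  r4, #0x5c → r4=0x5c
epilogue: pop r4=0x27, sp=0xed
epilogue: pop r1=0xaa, sp=0xee
r0: caller-saved, written=True
r1: callee-saved, written=True
r2: callee-saved, written=False
r3: caller-saved, written=False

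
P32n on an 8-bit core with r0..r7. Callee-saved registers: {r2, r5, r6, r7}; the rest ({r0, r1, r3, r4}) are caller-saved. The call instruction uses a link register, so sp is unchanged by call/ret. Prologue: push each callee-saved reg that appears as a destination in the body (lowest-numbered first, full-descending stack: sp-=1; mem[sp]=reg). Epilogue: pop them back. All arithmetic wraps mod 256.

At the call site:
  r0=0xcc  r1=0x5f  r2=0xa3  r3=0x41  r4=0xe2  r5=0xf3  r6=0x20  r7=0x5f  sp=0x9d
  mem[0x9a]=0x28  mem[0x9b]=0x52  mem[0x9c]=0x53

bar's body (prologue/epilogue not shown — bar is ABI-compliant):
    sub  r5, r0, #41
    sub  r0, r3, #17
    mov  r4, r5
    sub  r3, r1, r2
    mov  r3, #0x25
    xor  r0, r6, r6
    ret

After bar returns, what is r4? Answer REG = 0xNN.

REG = 0xa3

prologue: push r5 -> mem[0x9c]=0xf3, sp=0x9c
body[0] sub  r5, r0, #41 -> r5=0xa3
body[1] sub  r0, r3, #17 -> r0=0x30
body[2] mov  r4, r5 -> r4=0xa3
body[3] sub  r3, r1, r2 -> r3=0xbc
body[4] mov  r3, #0x25 -> r3=0x25
body[5] xor  r0, r6, r6 -> r0=0x00
epilogue: pop r5=0xf3, sp=0x9d
r4 is caller-saved -> body value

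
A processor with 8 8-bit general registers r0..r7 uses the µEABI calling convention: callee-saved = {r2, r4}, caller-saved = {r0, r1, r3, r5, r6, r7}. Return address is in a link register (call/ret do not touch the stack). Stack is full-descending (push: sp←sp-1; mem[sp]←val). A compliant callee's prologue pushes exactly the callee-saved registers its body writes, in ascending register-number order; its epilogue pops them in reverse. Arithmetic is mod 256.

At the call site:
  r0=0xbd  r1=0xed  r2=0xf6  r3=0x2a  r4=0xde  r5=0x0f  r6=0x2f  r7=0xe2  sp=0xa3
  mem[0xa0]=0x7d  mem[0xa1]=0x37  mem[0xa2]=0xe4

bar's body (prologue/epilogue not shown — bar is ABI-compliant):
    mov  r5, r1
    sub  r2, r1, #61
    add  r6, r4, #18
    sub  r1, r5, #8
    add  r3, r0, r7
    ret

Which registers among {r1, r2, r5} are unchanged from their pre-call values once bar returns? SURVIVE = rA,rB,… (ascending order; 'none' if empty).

prologue: push r2 → mem[0xa2]=0xf6, sp=0xa2
body[0] mov  r5, r1 → r5=0xed
body[1] sub  r2, r1, #61 → r2=0xb0
body[2] add  r6, r4, #18 → r6=0xf0
body[3] sub  r1, r5, #8 → r1=0xe5
body[4] add  r3, r0, r7 → r3=0x9f
epilogue: pop r2=0xf6, sp=0xa3
r1: caller-saved, written=True
r2: callee-saved, written=True
r5: caller-saved, written=True

SURVIVE = r2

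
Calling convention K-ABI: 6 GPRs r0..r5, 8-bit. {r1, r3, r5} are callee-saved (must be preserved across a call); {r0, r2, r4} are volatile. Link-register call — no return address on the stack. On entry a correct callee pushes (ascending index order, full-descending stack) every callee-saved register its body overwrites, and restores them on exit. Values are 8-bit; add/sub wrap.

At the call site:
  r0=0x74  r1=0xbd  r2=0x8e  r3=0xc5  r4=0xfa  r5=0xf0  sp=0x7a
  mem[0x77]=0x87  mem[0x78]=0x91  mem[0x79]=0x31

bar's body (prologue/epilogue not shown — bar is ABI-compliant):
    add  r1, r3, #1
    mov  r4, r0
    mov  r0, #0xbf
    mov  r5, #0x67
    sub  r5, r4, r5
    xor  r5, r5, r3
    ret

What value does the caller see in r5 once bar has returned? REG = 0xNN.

REG = 0xf0

prologue: push r1 -> mem[0x79]=0xbd, sp=0x79
prologue: push r5 -> mem[0x78]=0xf0, sp=0x78
body[0] add  r1, r3, #1 -> r1=0xc6
body[1] mov  r4, r0 -> r4=0x74
body[2] mov  r0, #0xbf -> r0=0xbf
body[3] mov  r5, #0x67 -> r5=0x67
body[4] sub  r5, r4, r5 -> r5=0x0d
body[5] xor  r5, r5, r3 -> r5=0xc8
epilogue: pop r5=0xf0, sp=0x79
epilogue: pop r1=0xbd, sp=0x7a
r5 is callee-saved -> restored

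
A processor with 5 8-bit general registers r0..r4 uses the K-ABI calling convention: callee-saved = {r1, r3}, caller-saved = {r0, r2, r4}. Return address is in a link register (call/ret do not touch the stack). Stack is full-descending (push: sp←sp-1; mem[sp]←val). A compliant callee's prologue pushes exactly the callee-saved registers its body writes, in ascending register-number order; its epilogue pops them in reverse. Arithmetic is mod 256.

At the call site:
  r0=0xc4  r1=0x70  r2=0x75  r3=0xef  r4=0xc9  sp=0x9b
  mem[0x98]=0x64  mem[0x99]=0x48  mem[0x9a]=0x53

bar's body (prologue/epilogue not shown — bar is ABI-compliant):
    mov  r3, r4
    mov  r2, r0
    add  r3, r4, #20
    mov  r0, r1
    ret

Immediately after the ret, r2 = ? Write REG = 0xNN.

REG = 0xc4

prologue: push r3 → mem[0x9a]=0xef, sp=0x9a
body[0] mov  r3, r4 → r3=0xc9
body[1] mov  r2, r0 → r2=0xc4
body[2] add  r3, r4, #20 → r3=0xdd
body[3] mov  r0, r1 → r0=0x70
epilogue: pop r3=0xef, sp=0x9b
r2 is caller-saved → body value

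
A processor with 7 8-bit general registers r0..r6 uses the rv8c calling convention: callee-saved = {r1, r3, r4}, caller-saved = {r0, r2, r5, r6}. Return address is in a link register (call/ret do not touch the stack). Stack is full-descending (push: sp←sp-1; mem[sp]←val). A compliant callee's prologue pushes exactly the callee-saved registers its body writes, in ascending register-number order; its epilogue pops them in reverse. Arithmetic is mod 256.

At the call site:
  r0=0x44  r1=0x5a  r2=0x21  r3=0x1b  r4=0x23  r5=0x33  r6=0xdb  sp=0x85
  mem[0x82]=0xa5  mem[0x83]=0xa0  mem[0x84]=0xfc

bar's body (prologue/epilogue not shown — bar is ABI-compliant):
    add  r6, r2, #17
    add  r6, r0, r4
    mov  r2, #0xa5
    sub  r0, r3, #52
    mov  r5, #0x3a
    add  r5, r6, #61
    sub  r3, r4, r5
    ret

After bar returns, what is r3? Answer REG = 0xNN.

REG = 0x1b

prologue: push r3 → mem[0x84]=0x1b, sp=0x84
body[0] add  r6, r2, #17 → r6=0x32
body[1] add  r6, r0, r4 → r6=0x67
body[2] mov  r2, #0xa5 → r2=0xa5
body[3] sub  r0, r3, #52 → r0=0xe7
body[4] mov  r5, #0x3a → r5=0x3a
body[5] add  r5, r6, #61 → r5=0xa4
body[6] sub  r3, r4, r5 → r3=0x7f
epilogue: pop r3=0x1b, sp=0x85
r3 is callee-saved → restored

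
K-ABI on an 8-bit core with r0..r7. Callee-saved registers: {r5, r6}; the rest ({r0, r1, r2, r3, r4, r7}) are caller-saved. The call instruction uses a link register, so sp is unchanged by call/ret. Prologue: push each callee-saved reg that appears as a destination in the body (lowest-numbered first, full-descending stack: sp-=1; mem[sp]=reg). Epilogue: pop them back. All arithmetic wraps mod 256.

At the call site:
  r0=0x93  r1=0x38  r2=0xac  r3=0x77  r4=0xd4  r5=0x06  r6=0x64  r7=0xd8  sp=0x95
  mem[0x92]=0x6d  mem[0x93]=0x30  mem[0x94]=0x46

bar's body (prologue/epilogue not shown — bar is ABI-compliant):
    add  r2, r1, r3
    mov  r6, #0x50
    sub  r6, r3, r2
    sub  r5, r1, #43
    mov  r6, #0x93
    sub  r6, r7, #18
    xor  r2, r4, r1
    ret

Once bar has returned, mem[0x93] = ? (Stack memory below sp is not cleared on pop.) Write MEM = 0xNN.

MEM = 0x64

prologue: push r5 → mem[0x94]=0x06, sp=0x94
prologue: push r6 → mem[0x93]=0x64, sp=0x93
body[0] add  r2, r1, r3 → r2=0xaf
body[1] mov  r6, #0x50 → r6=0x50
body[2] sub  r6, r3, r2 → r6=0xc8
body[3] sub  r5, r1, #43 → r5=0x0d
body[4] mov  r6, #0x93 → r6=0x93
body[5] sub  r6, r7, #18 → r6=0xc6
body[6] xor  r2, r4, r1 → r2=0xec
epilogue: pop r6=0x64, sp=0x94
epilogue: pop r5=0x06, sp=0x95
prologue pushed ['r5', 'r6'] at ['0x94', '0x93']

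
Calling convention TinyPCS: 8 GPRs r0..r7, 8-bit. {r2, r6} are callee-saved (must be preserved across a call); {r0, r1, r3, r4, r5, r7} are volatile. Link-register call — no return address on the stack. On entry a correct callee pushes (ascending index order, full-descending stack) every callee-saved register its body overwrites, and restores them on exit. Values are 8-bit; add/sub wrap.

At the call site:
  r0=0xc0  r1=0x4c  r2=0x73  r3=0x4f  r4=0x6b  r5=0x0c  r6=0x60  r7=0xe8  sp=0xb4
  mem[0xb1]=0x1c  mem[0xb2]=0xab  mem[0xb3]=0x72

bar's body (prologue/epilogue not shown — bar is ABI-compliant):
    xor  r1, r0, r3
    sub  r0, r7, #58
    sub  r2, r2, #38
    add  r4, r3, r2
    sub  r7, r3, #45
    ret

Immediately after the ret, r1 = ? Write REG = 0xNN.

prologue: push r2 → mem[0xb3]=0x73, sp=0xb3
body[0] xor  r1, r0, r3 → r1=0x8f
body[1] sub  r0, r7, #58 → r0=0xae
body[2] sub  r2, r2, #38 → r2=0x4d
body[3] add  r4, r3, r2 → r4=0x9c
body[4] sub  r7, r3, #45 → r7=0x22
epilogue: pop r2=0x73, sp=0xb4
r1 is caller-saved → body value

REG = 0x8f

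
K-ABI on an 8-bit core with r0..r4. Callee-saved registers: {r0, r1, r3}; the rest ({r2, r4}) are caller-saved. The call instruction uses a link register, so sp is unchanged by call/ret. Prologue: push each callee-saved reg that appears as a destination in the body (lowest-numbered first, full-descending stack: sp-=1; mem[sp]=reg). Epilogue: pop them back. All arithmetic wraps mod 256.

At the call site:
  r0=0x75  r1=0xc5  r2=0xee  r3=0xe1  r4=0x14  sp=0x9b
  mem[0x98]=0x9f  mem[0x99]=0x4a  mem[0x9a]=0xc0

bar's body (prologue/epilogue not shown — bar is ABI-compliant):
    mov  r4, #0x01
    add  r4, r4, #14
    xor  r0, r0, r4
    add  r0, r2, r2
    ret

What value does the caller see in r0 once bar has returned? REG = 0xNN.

REG = 0x75

prologue: push r0 -> mem[0x9a]=0x75, sp=0x9a
body[0] mov  r4, #0x01 -> r4=0x01
body[1] add  r4, r4, #14 -> r4=0x0f
body[2] xor  r0, r0, r4 -> r0=0x7a
body[3] add  r0, r2, r2 -> r0=0xdc
epilogue: pop r0=0x75, sp=0x9b
r0 is callee-saved -> restored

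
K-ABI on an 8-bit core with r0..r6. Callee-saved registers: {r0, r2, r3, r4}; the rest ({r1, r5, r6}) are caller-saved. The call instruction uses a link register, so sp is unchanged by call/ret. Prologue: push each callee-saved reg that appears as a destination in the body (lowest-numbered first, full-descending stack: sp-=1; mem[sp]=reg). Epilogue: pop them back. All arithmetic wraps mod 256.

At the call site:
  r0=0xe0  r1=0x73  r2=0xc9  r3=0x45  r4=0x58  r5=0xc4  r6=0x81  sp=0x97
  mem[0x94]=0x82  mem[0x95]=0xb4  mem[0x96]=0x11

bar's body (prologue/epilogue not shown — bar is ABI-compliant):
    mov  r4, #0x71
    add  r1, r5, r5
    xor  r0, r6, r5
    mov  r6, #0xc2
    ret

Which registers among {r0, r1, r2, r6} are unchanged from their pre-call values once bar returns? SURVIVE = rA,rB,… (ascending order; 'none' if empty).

SURVIVE = r0,r2

prologue: push r0 -> mem[0x96]=0xe0, sp=0x96
prologue: push r4 -> mem[0x95]=0x58, sp=0x95
body[0] mov  r4, #0x71 -> r4=0x71
body[1] add  r1, r5, r5 -> r1=0x88
body[2] xor  r0, r6, r5 -> r0=0x45
body[3] mov  r6, #0xc2 -> r6=0xc2
epilogue: pop r4=0x58, sp=0x96
epilogue: pop r0=0xe0, sp=0x97
r0: callee-saved, written=True
r1: caller-saved, written=True
r2: callee-saved, written=False
r6: caller-saved, written=True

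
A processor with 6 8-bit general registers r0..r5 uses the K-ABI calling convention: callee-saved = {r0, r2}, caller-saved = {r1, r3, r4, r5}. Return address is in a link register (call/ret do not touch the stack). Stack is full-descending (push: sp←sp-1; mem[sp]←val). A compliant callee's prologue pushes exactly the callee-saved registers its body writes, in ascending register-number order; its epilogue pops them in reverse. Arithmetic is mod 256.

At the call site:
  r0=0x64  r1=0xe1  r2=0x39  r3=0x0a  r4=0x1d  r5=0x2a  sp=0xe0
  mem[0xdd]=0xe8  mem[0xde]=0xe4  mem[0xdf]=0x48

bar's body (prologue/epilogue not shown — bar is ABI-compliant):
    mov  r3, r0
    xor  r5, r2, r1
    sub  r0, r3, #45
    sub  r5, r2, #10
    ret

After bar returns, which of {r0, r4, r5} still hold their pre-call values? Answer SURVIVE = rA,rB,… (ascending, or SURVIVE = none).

SURVIVE = r0,r4

prologue: push r0 -> mem[0xdf]=0x64, sp=0xdf
body[0] mov  r3, r0 -> r3=0x64
body[1] xor  r5, r2, r1 -> r5=0xd8
body[2] sub  r0, r3, #45 -> r0=0x37
body[3] sub  r5, r2, #10 -> r5=0x2f
epilogue: pop r0=0x64, sp=0xe0
r0: callee-saved, written=True
r4: caller-saved, written=False
r5: caller-saved, written=True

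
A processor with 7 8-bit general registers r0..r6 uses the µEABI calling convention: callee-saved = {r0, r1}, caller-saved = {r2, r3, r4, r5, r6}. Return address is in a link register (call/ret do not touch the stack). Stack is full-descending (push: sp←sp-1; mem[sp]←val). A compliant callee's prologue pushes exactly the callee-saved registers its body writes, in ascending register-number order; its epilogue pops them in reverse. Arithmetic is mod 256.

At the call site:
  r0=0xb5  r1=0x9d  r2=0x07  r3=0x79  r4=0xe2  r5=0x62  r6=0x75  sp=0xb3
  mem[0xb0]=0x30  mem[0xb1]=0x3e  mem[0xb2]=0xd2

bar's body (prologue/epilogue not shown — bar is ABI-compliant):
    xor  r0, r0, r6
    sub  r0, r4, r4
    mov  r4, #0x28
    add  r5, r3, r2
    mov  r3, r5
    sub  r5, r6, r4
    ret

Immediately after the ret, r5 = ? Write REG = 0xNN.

REG = 0x4d

prologue: push r0 -> mem[0xb2]=0xb5, sp=0xb2
body[0] xor  r0, r0, r6 -> r0=0xc0
body[1] sub  r0, r4, r4 -> r0=0x00
body[2] mov  r4, #0x28 -> r4=0x28
body[3] add  r5, r3, r2 -> r5=0x80
body[4] mov  r3, r5 -> r3=0x80
body[5] sub  r5, r6, r4 -> r5=0x4d
epilogue: pop r0=0xb5, sp=0xb3
r5 is caller-saved -> body value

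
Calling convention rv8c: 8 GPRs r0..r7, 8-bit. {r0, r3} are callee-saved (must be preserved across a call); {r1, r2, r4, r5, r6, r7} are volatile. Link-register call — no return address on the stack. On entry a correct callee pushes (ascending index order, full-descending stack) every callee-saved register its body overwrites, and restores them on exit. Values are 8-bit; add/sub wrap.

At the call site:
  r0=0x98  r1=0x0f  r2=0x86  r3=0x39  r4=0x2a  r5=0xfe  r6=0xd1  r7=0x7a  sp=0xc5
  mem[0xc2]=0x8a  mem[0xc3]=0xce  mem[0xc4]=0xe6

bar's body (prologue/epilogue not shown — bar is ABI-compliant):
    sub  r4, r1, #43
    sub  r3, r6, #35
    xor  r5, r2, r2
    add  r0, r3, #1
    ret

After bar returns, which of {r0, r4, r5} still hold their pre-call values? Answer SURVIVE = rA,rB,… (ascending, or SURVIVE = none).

prologue: push r0 → mem[0xc4]=0x98, sp=0xc4
prologue: push r3 → mem[0xc3]=0x39, sp=0xc3
body[0] sub  r4, r1, #43 → r4=0xe4
body[1] sub  r3, r6, #35 → r3=0xae
body[2] xor  r5, r2, r2 → r5=0x00
body[3] add  r0, r3, #1 → r0=0xaf
epilogue: pop r3=0x39, sp=0xc4
epilogue: pop r0=0x98, sp=0xc5
r0: callee-saved, written=True
r4: caller-saved, written=True
r5: caller-saved, written=True

SURVIVE = r0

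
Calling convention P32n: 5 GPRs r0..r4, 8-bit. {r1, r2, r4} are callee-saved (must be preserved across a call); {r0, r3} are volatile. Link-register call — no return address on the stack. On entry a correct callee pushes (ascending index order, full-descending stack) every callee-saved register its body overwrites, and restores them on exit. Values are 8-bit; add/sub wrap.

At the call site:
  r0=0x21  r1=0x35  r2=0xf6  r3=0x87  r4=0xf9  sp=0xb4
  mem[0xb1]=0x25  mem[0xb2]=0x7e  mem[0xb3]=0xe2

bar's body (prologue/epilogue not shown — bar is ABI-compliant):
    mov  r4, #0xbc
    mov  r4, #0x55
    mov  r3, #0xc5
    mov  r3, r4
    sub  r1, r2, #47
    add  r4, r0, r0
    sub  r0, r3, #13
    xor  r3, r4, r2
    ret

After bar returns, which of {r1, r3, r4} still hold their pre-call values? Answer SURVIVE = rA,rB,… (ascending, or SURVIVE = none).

SURVIVE = r1,r4

prologue: push r1 → mem[0xb3]=0x35, sp=0xb3
prologue: push r4 → mem[0xb2]=0xf9, sp=0xb2
body[0] mov  r4, #0xbc → r4=0xbc
body[1] mov  r4, #0x55 → r4=0x55
body[2] mov  r3, #0xc5 → r3=0xc5
body[3] mov  r3, r4 → r3=0x55
body[4] sub  r1, r2, #47 → r1=0xc7
body[5] add  r4, r0, r0 → r4=0x42
body[6] sub  r0, r3, #13 → r0=0x48
body[7] xor  r3, r4, r2 → r3=0xb4
epilogue: pop r4=0xf9, sp=0xb3
epilogue: pop r1=0x35, sp=0xb4
r1: callee-saved, written=True
r3: caller-saved, written=True
r4: callee-saved, written=True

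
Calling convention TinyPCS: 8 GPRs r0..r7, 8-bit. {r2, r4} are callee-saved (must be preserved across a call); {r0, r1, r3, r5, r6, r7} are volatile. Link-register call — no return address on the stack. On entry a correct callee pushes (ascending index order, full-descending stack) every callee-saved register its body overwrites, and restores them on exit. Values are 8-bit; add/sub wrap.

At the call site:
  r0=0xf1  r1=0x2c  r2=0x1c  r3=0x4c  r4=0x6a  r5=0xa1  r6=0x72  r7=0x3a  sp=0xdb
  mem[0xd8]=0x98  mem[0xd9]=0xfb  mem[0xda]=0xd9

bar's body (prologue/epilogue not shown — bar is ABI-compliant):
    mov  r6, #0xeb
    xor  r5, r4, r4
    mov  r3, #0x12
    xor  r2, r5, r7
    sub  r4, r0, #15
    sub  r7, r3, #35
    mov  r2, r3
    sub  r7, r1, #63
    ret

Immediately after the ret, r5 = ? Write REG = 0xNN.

prologue: push r2 → mem[0xda]=0x1c, sp=0xda
prologue: push r4 → mem[0xd9]=0x6a, sp=0xd9
body[0] mov  r6, #0xeb → r6=0xeb
body[1] xor  r5, r4, r4 → r5=0x00
body[2] mov  r3, #0x12 → r3=0x12
body[3] xor  r2, r5, r7 → r2=0x3a
body[4] sub  r4, r0, #15 → r4=0xe2
body[5] sub  r7, r3, #35 → r7=0xef
body[6] mov  r2, r3 → r2=0x12
body[7] sub  r7, r1, #63 → r7=0xed
epilogue: pop r4=0x6a, sp=0xda
epilogue: pop r2=0x1c, sp=0xdb
r5 is caller-saved → body value

REG = 0x00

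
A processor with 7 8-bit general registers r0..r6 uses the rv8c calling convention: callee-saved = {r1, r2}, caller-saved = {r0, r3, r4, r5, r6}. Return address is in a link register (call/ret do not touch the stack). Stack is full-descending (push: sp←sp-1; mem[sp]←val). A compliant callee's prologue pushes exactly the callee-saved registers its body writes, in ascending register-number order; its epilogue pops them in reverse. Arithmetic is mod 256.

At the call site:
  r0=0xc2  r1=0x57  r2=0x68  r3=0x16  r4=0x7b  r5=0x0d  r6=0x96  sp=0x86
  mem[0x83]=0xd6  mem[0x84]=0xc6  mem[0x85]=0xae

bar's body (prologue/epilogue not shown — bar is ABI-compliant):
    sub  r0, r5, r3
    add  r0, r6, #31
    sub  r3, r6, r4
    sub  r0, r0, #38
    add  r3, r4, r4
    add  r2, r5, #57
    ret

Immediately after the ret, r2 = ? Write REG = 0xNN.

REG = 0x68

prologue: push r2 -> mem[0x85]=0x68, sp=0x85
body[0] sub  r0, r5, r3 -> r0=0xf7
body[1] add  r0, r6, #31 -> r0=0xb5
body[2] sub  r3, r6, r4 -> r3=0x1b
body[3] sub  r0, r0, #38 -> r0=0x8f
body[4] add  r3, r4, r4 -> r3=0xf6
body[5] add  r2, r5, #57 -> r2=0x46
epilogue: pop r2=0x68, sp=0x86
r2 is callee-saved -> restored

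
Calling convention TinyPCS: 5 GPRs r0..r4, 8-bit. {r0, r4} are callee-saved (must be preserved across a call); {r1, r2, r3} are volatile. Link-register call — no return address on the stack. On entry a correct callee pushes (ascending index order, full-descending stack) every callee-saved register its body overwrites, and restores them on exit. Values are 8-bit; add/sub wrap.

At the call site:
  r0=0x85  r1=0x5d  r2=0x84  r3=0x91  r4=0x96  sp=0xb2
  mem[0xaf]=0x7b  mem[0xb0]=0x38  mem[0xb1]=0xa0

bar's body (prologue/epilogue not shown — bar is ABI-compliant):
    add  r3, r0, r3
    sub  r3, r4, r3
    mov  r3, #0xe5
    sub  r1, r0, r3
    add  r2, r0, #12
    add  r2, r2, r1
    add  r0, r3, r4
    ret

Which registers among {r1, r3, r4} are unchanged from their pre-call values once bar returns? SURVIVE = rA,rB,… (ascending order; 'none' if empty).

prologue: push r0 → mem[0xb1]=0x85, sp=0xb1
body[0] add  r3, r0, r3 → r3=0x16
body[1] sub  r3, r4, r3 → r3=0x80
body[2] mov  r3, #0xe5 → r3=0xe5
body[3] sub  r1, r0, r3 → r1=0xa0
body[4] add  r2, r0, #12 → r2=0x91
body[5] add  r2, r2, r1 → r2=0x31
body[6] add  r0, r3, r4 → r0=0x7b
epilogue: pop r0=0x85, sp=0xb2
r1: caller-saved, written=True
r3: caller-saved, written=True
r4: callee-saved, written=False

SURVIVE = r4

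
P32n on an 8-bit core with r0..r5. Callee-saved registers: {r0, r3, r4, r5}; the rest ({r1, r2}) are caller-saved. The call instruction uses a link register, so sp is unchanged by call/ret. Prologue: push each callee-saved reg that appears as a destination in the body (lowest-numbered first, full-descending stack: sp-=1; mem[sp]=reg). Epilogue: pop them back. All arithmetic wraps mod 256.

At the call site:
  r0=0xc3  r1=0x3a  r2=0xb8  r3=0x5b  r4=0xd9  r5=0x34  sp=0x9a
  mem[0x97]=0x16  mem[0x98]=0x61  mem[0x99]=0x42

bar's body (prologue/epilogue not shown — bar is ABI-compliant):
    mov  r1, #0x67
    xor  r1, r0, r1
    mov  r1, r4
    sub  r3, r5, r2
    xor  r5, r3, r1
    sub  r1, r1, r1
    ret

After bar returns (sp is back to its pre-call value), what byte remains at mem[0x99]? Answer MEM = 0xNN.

MEM = 0x5b

prologue: push r3 → mem[0x99]=0x5b, sp=0x99
prologue: push r5 → mem[0x98]=0x34, sp=0x98
body[0] mov  r1, #0x67 → r1=0x67
body[1] xor  r1, r0, r1 → r1=0xa4
body[2] mov  r1, r4 → r1=0xd9
body[3] sub  r3, r5, r2 → r3=0x7c
body[4] xor  r5, r3, r1 → r5=0xa5
body[5] sub  r1, r1, r1 → r1=0x00
epilogue: pop r5=0x34, sp=0x99
epilogue: pop r3=0x5b, sp=0x9a
prologue pushed ['r3', 'r5'] at ['0x99', '0x98']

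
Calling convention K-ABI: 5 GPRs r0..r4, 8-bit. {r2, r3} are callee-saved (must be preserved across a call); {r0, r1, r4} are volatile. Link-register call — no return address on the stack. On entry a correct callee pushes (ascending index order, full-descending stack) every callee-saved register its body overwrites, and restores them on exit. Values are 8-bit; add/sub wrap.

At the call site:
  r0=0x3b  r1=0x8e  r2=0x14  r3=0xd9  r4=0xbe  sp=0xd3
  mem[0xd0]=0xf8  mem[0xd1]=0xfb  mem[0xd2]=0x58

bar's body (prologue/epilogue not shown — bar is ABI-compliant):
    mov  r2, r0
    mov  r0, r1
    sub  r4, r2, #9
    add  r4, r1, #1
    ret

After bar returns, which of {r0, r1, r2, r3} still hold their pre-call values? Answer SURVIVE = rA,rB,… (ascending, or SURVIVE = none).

SURVIVE = r1,r2,r3

prologue: push r2 → mem[0xd2]=0x14, sp=0xd2
body[0] mov  r2, r0 → r2=0x3b
body[1] mov  r0, r1 → r0=0x8e
body[2] sub  r4, r2, #9 → r4=0x32
body[3] add  r4, r1, #1 → r4=0x8f
epilogue: pop r2=0x14, sp=0xd3
r0: caller-saved, written=True
r1: caller-saved, written=False
r2: callee-saved, written=True
r3: callee-saved, written=False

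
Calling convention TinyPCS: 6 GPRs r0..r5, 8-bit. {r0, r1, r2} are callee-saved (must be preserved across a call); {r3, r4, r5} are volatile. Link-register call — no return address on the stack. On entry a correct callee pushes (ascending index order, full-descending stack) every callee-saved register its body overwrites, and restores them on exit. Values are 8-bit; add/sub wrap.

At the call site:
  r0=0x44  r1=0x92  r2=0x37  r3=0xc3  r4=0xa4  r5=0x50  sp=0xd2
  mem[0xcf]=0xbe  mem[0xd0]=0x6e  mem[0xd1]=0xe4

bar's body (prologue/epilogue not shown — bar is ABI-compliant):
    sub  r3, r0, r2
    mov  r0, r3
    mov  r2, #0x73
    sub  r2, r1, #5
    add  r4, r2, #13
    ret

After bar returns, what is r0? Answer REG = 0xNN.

prologue: push r0 -> mem[0xd1]=0x44, sp=0xd1
prologue: push r2 -> mem[0xd0]=0x37, sp=0xd0
body[0] sub  r3, r0, r2 -> r3=0x0d
body[1] mov  r0, r3 -> r0=0x0d
body[2] mov  r2, #0x73 -> r2=0x73
body[3] sub  r2, r1, #5 -> r2=0x8d
body[4] add  r4, r2, #13 -> r4=0x9a
epilogue: pop r2=0x37, sp=0xd1
epilogue: pop r0=0x44, sp=0xd2
r0 is callee-saved -> restored

REG = 0x44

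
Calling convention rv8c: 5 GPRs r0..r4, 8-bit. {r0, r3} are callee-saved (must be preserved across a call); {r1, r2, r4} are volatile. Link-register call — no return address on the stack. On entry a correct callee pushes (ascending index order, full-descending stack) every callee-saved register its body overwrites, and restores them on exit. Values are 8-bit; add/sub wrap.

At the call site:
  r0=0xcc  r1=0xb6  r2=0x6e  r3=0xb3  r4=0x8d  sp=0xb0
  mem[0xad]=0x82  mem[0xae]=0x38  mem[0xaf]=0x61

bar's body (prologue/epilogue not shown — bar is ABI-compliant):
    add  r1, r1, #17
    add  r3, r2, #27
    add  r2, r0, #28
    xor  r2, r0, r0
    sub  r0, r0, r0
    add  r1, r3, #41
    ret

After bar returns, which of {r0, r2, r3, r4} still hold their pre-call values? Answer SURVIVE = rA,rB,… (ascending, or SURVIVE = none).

prologue: push r0 -> mem[0xaf]=0xcc, sp=0xaf
prologue: push r3 -> mem[0xae]=0xb3, sp=0xae
body[0] add  r1, r1, #17 -> r1=0xc7
body[1] add  r3, r2, #27 -> r3=0x89
body[2] add  r2, r0, #28 -> r2=0xe8
body[3] xor  r2, r0, r0 -> r2=0x00
body[4] sub  r0, r0, r0 -> r0=0x00
body[5] add  r1, r3, #41 -> r1=0xb2
epilogue: pop r3=0xb3, sp=0xaf
epilogue: pop r0=0xcc, sp=0xb0
r0: callee-saved, written=True
r2: caller-saved, written=True
r3: callee-saved, written=True
r4: caller-saved, written=False

SURVIVE = r0,r3,r4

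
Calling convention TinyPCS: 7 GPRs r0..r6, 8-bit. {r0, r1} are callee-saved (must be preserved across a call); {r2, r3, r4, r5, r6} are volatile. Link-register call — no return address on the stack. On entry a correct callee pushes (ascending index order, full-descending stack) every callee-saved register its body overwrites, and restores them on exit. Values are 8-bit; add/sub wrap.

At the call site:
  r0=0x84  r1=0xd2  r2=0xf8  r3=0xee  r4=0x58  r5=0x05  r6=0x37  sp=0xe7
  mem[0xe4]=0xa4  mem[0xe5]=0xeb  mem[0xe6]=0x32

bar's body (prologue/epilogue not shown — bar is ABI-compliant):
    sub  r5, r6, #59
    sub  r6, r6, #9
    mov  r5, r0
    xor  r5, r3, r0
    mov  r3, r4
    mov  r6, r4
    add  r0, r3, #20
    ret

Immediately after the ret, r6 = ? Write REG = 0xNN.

REG = 0x58

prologue: push r0 -> mem[0xe6]=0x84, sp=0xe6
body[0] sub  r5, r6, #59 -> r5=0xfc
body[1] sub  r6, r6, #9 -> r6=0x2e
body[2] mov  r5, r0 -> r5=0x84
body[3] xor  r5, r3, r0 -> r5=0x6a
body[4] mov  r3, r4 -> r3=0x58
body[5] mov  r6, r4 -> r6=0x58
body[6] add  r0, r3, #20 -> r0=0x6c
epilogue: pop r0=0x84, sp=0xe7
r6 is caller-saved -> body value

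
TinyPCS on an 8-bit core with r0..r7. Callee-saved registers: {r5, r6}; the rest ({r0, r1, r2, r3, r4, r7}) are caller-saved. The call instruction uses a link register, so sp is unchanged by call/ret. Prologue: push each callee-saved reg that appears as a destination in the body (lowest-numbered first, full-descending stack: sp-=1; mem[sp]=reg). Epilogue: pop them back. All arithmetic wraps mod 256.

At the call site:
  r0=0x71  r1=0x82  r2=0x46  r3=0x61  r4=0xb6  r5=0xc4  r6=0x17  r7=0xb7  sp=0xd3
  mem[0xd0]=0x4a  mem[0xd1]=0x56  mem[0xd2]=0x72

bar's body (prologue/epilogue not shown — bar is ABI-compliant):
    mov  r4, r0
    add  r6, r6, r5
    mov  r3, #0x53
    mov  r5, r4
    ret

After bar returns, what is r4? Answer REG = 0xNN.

prologue: push r5 → mem[0xd2]=0xc4, sp=0xd2
prologue: push r6 → mem[0xd1]=0x17, sp=0xd1
body[0] mov  r4, r0 → r4=0x71
body[1] add  r6, r6, r5 → r6=0xdb
body[2] mov  r3, #0x53 → r3=0x53
body[3] mov  r5, r4 → r5=0x71
epilogue: pop r6=0x17, sp=0xd2
epilogue: pop r5=0xc4, sp=0xd3
r4 is caller-saved → body value

REG = 0x71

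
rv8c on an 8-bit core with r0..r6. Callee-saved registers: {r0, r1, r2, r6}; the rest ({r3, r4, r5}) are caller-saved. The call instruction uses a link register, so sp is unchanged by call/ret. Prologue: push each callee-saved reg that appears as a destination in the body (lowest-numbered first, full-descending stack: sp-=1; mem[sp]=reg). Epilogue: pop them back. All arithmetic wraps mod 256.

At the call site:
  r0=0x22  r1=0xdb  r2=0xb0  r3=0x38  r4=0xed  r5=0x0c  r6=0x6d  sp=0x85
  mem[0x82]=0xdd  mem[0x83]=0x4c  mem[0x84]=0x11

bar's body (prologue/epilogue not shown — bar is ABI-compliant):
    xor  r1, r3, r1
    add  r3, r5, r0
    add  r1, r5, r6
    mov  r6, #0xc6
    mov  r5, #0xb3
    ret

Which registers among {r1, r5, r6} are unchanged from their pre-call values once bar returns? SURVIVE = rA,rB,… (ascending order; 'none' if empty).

prologue: push r1 -> mem[0x84]=0xdb, sp=0x84
prologue: push r6 -> mem[0x83]=0x6d, sp=0x83
body[0] xor  r1, r3, r1 -> r1=0xe3
body[1] add  r3, r5, r0 -> r3=0x2e
body[2] add  r1, r5, r6 -> r1=0x79
body[3] mov  r6, #0xc6 -> r6=0xc6
body[4] mov  r5, #0xb3 -> r5=0xb3
epilogue: pop r6=0x6d, sp=0x84
epilogue: pop r1=0xdb, sp=0x85
r1: callee-saved, written=True
r5: caller-saved, written=True
r6: callee-saved, written=True

SURVIVE = r1,r6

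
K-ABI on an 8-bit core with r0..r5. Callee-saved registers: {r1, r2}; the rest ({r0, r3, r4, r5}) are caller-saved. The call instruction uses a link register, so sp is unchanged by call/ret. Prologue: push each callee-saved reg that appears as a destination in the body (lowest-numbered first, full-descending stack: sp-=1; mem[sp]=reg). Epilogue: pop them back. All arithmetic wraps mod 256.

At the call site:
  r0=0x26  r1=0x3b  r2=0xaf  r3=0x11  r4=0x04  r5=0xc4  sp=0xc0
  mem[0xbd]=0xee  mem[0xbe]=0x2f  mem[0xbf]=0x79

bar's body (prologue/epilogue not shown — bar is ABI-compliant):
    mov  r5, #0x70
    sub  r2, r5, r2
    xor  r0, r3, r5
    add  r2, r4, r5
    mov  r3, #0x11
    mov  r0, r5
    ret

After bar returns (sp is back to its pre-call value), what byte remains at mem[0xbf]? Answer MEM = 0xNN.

prologue: push r2 -> mem[0xbf]=0xaf, sp=0xbf
body[0] mov  r5, #0x70 -> r5=0x70
body[1] sub  r2, r5, r2 -> r2=0xc1
body[2] xor  r0, r3, r5 -> r0=0x61
body[3] add  r2, r4, r5 -> r2=0x74
body[4] mov  r3, #0x11 -> r3=0x11
body[5] mov  r0, r5 -> r0=0x70
epilogue: pop r2=0xaf, sp=0xc0
prologue pushed ['r2'] at ['0xbf']

MEM = 0xaf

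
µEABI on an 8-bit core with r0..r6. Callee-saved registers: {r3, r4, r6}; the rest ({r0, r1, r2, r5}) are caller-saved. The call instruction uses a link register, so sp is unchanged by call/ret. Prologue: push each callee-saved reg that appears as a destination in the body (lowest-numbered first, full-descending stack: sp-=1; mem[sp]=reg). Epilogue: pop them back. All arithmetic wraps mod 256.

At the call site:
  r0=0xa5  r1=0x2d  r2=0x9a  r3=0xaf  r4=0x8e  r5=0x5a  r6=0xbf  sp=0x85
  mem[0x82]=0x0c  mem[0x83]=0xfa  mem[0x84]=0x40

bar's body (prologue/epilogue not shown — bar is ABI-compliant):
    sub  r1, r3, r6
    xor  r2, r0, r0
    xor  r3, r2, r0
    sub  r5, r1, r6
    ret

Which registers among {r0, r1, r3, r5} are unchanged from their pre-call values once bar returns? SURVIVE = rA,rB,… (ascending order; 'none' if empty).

SURVIVE = r0,r3

prologue: push r3 → mem[0x84]=0xaf, sp=0x84
body[0] sub  r1, r3, r6 → r1=0xf0
body[1] xor  r2, r0, r0 → r2=0x00
body[2] xor  r3, r2, r0 → r3=0xa5
body[3] sub  r5, r1, r6 → r5=0x31
epilogue: pop r3=0xaf, sp=0x85
r0: caller-saved, written=False
r1: caller-saved, written=True
r3: callee-saved, written=True
r5: caller-saved, written=True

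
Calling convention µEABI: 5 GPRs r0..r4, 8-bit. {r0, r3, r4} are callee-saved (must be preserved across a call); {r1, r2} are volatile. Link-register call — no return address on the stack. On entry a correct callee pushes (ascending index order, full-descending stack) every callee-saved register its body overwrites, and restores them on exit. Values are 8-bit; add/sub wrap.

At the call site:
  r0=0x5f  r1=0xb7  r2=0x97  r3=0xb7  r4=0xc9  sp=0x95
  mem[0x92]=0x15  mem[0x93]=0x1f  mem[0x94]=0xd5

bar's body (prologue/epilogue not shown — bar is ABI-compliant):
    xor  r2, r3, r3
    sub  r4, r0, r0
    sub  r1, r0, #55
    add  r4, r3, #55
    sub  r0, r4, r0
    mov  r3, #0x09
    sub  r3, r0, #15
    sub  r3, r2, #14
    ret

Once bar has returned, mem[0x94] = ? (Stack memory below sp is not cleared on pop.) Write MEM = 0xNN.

MEM = 0x5f

prologue: push r0 -> mem[0x94]=0x5f, sp=0x94
prologue: push r3 -> mem[0x93]=0xb7, sp=0x93
prologue: push r4 -> mem[0x92]=0xc9, sp=0x92
body[0] xor  r2, r3, r3 -> r2=0x00
body[1] sub  r4, r0, r0 -> r4=0x00
body[2] sub  r1, r0, #55 -> r1=0x28
body[3] add  r4, r3, #55 -> r4=0xee
body[4] sub  r0, r4, r0 -> r0=0x8f
body[5] mov  r3, #0x09 -> r3=0x09
body[6] sub  r3, r0, #15 -> r3=0x80
body[7] sub  r3, r2, #14 -> r3=0xf2
epilogue: pop r4=0xc9, sp=0x93
epilogue: pop r3=0xb7, sp=0x94
epilogue: pop r0=0x5f, sp=0x95
prologue pushed ['r0', 'r3', 'r4'] at ['0x94', '0x93', '0x92']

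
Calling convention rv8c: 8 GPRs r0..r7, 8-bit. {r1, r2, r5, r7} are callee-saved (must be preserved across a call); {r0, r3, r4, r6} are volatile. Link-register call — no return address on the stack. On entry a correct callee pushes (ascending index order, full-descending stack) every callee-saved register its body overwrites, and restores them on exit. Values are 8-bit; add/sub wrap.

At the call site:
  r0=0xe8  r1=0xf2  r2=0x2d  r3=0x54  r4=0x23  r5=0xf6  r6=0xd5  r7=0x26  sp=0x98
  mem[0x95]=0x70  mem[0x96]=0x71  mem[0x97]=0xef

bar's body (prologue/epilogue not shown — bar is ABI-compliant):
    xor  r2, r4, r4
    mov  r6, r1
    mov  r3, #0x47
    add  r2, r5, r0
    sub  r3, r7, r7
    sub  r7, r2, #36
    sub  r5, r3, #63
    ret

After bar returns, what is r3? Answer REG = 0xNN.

prologue: push r2 -> mem[0x97]=0x2d, sp=0x97
prologue: push r5 -> mem[0x96]=0xf6, sp=0x96
prologue: push r7 -> mem[0x95]=0x26, sp=0x95
body[0] xor  r2, r4, r4 -> r2=0x00
body[1] mov  r6, r1 -> r6=0xf2
body[2] mov  r3, #0x47 -> r3=0x47
body[3] add  r2, r5, r0 -> r2=0xde
body[4] sub  r3, r7, r7 -> r3=0x00
body[5] sub  r7, r2, #36 -> r7=0xba
body[6] sub  r5, r3, #63 -> r5=0xc1
epilogue: pop r7=0x26, sp=0x96
epilogue: pop r5=0xf6, sp=0x97
epilogue: pop r2=0x2d, sp=0x98
r3 is caller-saved -> body value

REG = 0x00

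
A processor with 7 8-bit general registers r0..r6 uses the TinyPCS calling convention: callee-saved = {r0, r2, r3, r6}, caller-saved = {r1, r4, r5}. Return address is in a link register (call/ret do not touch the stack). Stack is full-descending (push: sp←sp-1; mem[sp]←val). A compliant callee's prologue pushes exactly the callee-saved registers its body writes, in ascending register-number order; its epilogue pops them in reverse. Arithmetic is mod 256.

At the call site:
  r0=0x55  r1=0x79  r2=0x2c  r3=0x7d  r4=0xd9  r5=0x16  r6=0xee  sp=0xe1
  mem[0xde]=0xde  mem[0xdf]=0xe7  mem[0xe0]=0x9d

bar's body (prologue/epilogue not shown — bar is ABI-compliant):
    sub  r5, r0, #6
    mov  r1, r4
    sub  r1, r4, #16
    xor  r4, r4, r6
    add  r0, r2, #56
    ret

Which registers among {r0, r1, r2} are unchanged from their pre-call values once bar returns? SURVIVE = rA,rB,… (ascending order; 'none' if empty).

prologue: push r0 -> mem[0xe0]=0x55, sp=0xe0
body[0] sub  r5, r0, #6 -> r5=0x4f
body[1] mov  r1, r4 -> r1=0xd9
body[2] sub  r1, r4, #16 -> r1=0xc9
body[3] xor  r4, r4, r6 -> r4=0x37
body[4] add  r0, r2, #56 -> r0=0x64
epilogue: pop r0=0x55, sp=0xe1
r0: callee-saved, written=True
r1: caller-saved, written=True
r2: callee-saved, written=False

SURVIVE = r0,r2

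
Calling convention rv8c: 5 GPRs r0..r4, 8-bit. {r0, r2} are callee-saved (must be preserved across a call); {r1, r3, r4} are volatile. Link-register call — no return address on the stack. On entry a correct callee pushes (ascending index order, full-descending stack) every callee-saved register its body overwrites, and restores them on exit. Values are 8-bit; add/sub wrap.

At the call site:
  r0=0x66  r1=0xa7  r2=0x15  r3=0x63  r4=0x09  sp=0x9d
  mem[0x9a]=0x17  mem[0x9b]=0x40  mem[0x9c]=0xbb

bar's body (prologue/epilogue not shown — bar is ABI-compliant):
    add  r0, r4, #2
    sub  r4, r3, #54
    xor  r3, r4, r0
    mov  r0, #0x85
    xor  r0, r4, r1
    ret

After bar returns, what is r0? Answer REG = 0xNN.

REG = 0x66

prologue: push r0 -> mem[0x9c]=0x66, sp=0x9c
body[0] add  r0, r4, #2 -> r0=0x0b
body[1] sub  r4, r3, #54 -> r4=0x2d
body[2] xor  r3, r4, r0 -> r3=0x26
body[3] mov  r0, #0x85 -> r0=0x85
body[4] xor  r0, r4, r1 -> r0=0x8a
epilogue: pop r0=0x66, sp=0x9d
r0 is callee-saved -> restored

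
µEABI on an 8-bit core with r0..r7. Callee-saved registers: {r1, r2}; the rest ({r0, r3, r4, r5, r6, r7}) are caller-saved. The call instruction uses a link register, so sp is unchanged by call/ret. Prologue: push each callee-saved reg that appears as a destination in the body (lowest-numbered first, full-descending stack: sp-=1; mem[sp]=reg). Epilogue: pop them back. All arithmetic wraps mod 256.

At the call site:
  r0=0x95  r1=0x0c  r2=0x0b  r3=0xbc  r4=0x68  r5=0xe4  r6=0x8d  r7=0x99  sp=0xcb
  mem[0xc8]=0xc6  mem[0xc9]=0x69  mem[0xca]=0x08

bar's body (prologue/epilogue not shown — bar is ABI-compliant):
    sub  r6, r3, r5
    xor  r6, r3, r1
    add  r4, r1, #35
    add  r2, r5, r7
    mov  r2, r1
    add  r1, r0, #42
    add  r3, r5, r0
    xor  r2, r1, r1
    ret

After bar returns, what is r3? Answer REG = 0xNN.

REG = 0x79

prologue: push r1 -> mem[0xca]=0x0c, sp=0xca
prologue: push r2 -> mem[0xc9]=0x0b, sp=0xc9
body[0] sub  r6, r3, r5 -> r6=0xd8
body[1] xor  r6, r3, r1 -> r6=0xb0
body[2] add  r4, r1, #35 -> r4=0x2f
body[3] add  r2, r5, r7 -> r2=0x7d
body[4] mov  r2, r1 -> r2=0x0c
body[5] add  r1, r0, #42 -> r1=0xbf
body[6] add  r3, r5, r0 -> r3=0x79
body[7] xor  r2, r1, r1 -> r2=0x00
epilogue: pop r2=0x0b, sp=0xca
epilogue: pop r1=0x0c, sp=0xcb
r3 is caller-saved -> body value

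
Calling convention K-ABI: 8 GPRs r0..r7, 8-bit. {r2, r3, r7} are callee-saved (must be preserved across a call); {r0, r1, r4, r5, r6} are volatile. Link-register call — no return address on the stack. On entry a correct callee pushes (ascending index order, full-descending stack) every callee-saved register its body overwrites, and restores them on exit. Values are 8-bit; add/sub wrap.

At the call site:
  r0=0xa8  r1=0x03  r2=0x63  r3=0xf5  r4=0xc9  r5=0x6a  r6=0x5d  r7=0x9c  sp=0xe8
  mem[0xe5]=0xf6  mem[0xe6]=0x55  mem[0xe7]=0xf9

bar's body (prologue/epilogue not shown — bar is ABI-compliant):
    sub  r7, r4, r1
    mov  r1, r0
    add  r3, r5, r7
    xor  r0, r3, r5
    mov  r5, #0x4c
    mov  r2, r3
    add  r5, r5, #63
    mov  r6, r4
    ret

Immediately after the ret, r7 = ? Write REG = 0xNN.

prologue: push r2 -> mem[0xe7]=0x63, sp=0xe7
prologue: push r3 -> mem[0xe6]=0xf5, sp=0xe6
prologue: push r7 -> mem[0xe5]=0x9c, sp=0xe5
body[0] sub  r7, r4, r1 -> r7=0xc6
body[1] mov  r1, r0 -> r1=0xa8
body[2] add  r3, r5, r7 -> r3=0x30
body[3] xor  r0, r3, r5 -> r0=0x5a
body[4] mov  r5, #0x4c -> r5=0x4c
body[5] mov  r2, r3 -> r2=0x30
body[6] add  r5, r5, #63 -> r5=0x8b
body[7] mov  r6, r4 -> r6=0xc9
epilogue: pop r7=0x9c, sp=0xe6
epilogue: pop r3=0xf5, sp=0xe7
epilogue: pop r2=0x63, sp=0xe8
r7 is callee-saved -> restored

REG = 0x9c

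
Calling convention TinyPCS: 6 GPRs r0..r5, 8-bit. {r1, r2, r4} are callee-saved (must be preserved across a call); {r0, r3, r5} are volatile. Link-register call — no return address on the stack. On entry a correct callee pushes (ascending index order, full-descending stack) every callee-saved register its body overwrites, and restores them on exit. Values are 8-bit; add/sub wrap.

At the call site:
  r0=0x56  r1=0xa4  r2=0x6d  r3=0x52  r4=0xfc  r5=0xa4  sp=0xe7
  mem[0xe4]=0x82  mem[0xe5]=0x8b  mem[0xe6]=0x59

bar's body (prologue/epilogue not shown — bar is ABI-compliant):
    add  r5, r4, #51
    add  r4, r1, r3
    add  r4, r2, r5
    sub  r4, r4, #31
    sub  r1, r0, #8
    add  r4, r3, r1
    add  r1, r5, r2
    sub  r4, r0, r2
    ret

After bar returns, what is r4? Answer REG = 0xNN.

REG = 0xfc

prologue: push r1 → mem[0xe6]=0xa4, sp=0xe6
prologue: push r4 → mem[0xe5]=0xfc, sp=0xe5
body[0] add  r5, r4, #51 → r5=0x2f
body[1] add  r4, r1, r3 → r4=0xf6
body[2] add  r4, r2, r5 → r4=0x9c
body[3] sub  r4, r4, #31 → r4=0x7d
body[4] sub  r1, r0, #8 → r1=0x4e
body[5] add  r4, r3, r1 → r4=0xa0
body[6] add  r1, r5, r2 → r1=0x9c
body[7] sub  r4, r0, r2 → r4=0xe9
epilogue: pop r4=0xfc, sp=0xe6
epilogue: pop r1=0xa4, sp=0xe7
r4 is callee-saved → restored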